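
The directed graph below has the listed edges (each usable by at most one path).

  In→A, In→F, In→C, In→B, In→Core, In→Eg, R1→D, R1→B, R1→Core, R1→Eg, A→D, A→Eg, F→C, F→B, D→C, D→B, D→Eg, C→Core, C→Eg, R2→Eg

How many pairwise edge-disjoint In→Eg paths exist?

Assign every edge capacity 1; by Menger, the answer equals the max flow.
Path In→Eg (+1); total 1.
Path In→A→Eg (+1); total 2.
Path In→C→Eg (+1); total 3.
No residual In→Eg path; max flow = 3.
Certifying cut of size 3: {C→Eg, In→A, In→Eg}.

3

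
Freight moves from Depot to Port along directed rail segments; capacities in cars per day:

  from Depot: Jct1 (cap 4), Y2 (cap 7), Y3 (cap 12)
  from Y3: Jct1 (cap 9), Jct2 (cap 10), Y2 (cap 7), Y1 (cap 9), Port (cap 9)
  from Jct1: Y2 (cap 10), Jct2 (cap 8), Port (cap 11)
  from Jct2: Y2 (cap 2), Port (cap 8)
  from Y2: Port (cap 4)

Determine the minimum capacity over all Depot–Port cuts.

Augment Depot→Y3→Port: bottleneck 9, flow now 9.
Augment Depot→Jct1→Port: bottleneck 4, flow now 13.
Augment Depot→Y2→Port: bottleneck 4, flow now 17.
Augment Depot→Y3→Jct1→Port: bottleneck 3, flow now 20.
No augmenting path remains; maximum flow = 20.
By max-flow min-cut, the minimum cut capacity equals the max flow.
In the residual graph, reachable from Depot: {Depot, Y2}.
Min-cut edges: Depot→Y3 (12), Depot→Jct1 (4), Y2→Port (4); capacity 12 + 4 + 4 = 20.

20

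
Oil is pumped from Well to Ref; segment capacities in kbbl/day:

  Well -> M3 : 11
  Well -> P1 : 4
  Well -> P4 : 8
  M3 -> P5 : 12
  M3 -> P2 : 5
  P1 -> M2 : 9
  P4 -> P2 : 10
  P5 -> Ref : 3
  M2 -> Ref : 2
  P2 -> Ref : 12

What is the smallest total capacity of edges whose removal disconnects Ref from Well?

Augment Well→M3→P5→Ref: bottleneck 3, flow now 3.
Augment Well→M3→P2→Ref: bottleneck 5, flow now 8.
Augment Well→P1→M2→Ref: bottleneck 2, flow now 10.
Augment Well→P4→P2→Ref: bottleneck 7, flow now 17.
No augmenting path remains; maximum flow = 17.
By max-flow min-cut, the minimum cut capacity equals the max flow.
In the residual graph, reachable from Well: {Well, M3, P1, P4, P5, M2, P2}.
Min-cut edges: P5→Ref (3), M2→Ref (2), P2→Ref (12); capacity 3 + 2 + 12 = 17.

17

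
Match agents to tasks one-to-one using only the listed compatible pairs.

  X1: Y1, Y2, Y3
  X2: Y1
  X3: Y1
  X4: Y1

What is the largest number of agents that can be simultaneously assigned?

Unit-capacity flow: source→left, listed edges, right→sink; max matching = max flow.
Augmenting path X1→Y1 (+1); matched 1.
Augmenting path X2→Y1→X1→Y2 (+1); matched 2.
No augmenting path remains; maximum matching = 2.
König certificate: {X1, Y1} is a vertex cover of size 2 (every listed pair touches it), so no matching can be larger.

2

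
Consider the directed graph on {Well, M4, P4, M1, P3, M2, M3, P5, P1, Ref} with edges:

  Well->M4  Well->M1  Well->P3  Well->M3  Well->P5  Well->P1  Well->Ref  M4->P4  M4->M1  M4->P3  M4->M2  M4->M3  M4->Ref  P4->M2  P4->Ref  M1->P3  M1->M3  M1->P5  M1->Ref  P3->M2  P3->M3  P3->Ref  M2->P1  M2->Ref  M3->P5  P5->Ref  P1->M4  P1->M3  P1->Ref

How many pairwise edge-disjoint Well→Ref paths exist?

6

Assign every edge capacity 1; by Menger, the answer equals the max flow.
Path Well→Ref (+1); total 1.
Path Well→M4→Ref (+1); total 2.
Path Well→M1→Ref (+1); total 3.
Path Well→P3→Ref (+1); total 4.
Path Well→P5→Ref (+1); total 5.
Path Well→P1→Ref (+1); total 6.
No residual Well→Ref path; max flow = 6.
Certifying cut of size 6: {P5→Ref, Well→M1, Well→M4, Well→P1, Well→P3, Well→Ref}.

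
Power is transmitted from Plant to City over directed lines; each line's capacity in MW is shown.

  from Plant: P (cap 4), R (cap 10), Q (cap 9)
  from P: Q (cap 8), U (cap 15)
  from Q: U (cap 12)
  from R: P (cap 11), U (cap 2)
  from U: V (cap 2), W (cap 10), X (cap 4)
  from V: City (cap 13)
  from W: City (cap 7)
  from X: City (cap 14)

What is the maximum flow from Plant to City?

13

Augment Plant→P→U→V→City: bottleneck 2, flow now 2.
Augment Plant→P→U→W→City: bottleneck 2, flow now 4.
Augment Plant→Q→U→W→City: bottleneck 5, flow now 9.
Augment Plant→Q→U→X→City: bottleneck 4, flow now 13.
No augmenting path remains; maximum flow = 13.
In the residual graph, reachable from Plant: {Plant, P, Q, R, U, W}.
Min-cut edges: U→V (2), U→X (4), W→City (7); capacity 2 + 4 + 7 = 13.
This cut is saturated, so no flow can exceed 13.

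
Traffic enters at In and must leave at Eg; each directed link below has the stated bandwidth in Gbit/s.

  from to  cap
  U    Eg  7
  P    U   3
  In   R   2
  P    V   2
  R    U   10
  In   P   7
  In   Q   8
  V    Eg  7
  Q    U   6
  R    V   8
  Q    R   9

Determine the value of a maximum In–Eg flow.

14

Augment In→P→U→Eg: bottleneck 3, flow now 3.
Augment In→P→V→Eg: bottleneck 2, flow now 5.
Augment In→Q→U→Eg: bottleneck 4, flow now 9.
Augment In→R→V→Eg: bottleneck 2, flow now 11.
Augment In→Q→R→V→Eg: bottleneck 3, flow now 14.
No augmenting path remains; maximum flow = 14.
In the residual graph, reachable from In: {In, P, Q, R, U, V}.
Min-cut edges: U→Eg (7), V→Eg (7); capacity 7 + 7 = 14.
This cut is saturated, so no flow can exceed 14.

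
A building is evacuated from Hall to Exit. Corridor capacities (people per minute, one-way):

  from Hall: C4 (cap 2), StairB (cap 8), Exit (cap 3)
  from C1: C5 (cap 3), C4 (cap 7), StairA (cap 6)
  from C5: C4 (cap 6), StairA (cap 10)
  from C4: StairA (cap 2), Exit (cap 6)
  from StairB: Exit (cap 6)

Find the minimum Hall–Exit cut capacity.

Augment Hall→Exit: bottleneck 3, flow now 3.
Augment Hall→C4→Exit: bottleneck 2, flow now 5.
Augment Hall→StairB→Exit: bottleneck 6, flow now 11.
No augmenting path remains; maximum flow = 11.
By max-flow min-cut, the minimum cut capacity equals the max flow.
In the residual graph, reachable from Hall: {Hall, StairB}.
Min-cut edges: Hall→C4 (2), Hall→Exit (3), StairB→Exit (6); capacity 2 + 3 + 6 = 11.

11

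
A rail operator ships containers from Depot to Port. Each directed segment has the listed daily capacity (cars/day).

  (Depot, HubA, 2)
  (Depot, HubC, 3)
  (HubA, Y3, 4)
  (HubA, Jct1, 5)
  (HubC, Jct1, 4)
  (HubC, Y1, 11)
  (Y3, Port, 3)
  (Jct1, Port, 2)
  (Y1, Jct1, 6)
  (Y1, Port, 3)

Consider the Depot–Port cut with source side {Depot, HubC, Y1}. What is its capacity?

15

Edges leaving {Depot, HubC, Y1}: Depot→HubA (2), HubC→Jct1 (4), Y1→Jct1 (6), Y1→Port (3).
Cut capacity = 2 + 4 + 6 + 3 = 15.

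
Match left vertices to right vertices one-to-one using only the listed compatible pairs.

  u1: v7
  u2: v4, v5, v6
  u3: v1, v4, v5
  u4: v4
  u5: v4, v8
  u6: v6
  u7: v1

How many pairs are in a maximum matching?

6

Unit-capacity flow: source→left, listed edges, right→sink; max matching = max flow.
Augmenting path u1→v7 (+1); matched 1.
Augmenting path u2→v4 (+1); matched 2.
Augmenting path u3→v1 (+1); matched 3.
Augmenting path u5→v8 (+1); matched 4.
Augmenting path u6→v6 (+1); matched 5.
Augmenting path u4→v4→u2→v5 (+1); matched 6.
No augmenting path remains; maximum matching = 6.
König certificate: {u1, u5, v1, v4, v5, v6} is a vertex cover of size 6 (every listed pair touches it), so no matching can be larger.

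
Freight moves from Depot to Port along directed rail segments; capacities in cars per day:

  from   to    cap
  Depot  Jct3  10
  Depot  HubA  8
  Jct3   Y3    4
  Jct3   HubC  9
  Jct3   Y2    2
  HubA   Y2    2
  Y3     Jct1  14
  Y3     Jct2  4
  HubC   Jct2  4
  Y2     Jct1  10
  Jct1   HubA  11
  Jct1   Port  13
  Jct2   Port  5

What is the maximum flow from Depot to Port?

Augment Depot→Jct3→Y3→Jct1→Port: bottleneck 4, flow now 4.
Augment Depot→Jct3→HubC→Jct2→Port: bottleneck 4, flow now 8.
Augment Depot→Jct3→Y2→Jct1→Port: bottleneck 2, flow now 10.
Augment Depot→HubA→Y2→Jct1→Port: bottleneck 2, flow now 12.
No augmenting path remains; maximum flow = 12.
In the residual graph, reachable from Depot: {Depot, HubA}.
Min-cut edges: Depot→Jct3 (10), HubA→Y2 (2); capacity 10 + 2 = 12.
This cut is saturated, so no flow can exceed 12.

12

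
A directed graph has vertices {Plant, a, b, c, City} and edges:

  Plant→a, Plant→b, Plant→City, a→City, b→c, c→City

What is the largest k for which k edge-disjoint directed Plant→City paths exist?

3

Assign every edge capacity 1; by Menger, the answer equals the max flow.
Path Plant→City (+1); total 1.
Path Plant→a→City (+1); total 2.
Path Plant→b→c→City (+1); total 3.
No residual Plant→City path; max flow = 3.
Certifying cut of size 3: {Plant→City, Plant→a, Plant→b}.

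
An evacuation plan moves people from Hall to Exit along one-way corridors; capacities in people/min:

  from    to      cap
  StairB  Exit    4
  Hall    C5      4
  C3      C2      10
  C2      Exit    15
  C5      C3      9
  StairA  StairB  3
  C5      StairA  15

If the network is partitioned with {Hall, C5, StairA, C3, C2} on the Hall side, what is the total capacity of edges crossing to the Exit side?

Edges leaving {Hall, C5, StairA, C3, C2}: StairA→StairB (3), C2→Exit (15).
Cut capacity = 3 + 15 = 18.

18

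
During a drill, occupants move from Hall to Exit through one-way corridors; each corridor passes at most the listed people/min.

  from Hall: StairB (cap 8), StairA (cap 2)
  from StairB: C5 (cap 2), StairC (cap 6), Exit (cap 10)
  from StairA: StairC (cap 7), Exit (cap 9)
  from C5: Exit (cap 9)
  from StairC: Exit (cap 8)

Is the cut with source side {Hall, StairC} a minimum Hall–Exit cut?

No — its capacity is 18, but the minimum cut has capacity 10.

Given cut capacity: 8 + 2 + 8 = 18.
Augment Hall→StairB→Exit: bottleneck 8, flow now 8.
Augment Hall→StairA→Exit: bottleneck 2, flow now 10.
No augmenting path remains; maximum flow = 10.
In the residual graph, reachable from Hall: {Hall}.
Min-cut edges: Hall→StairB (8), Hall→StairA (2); capacity 8 + 2 = 10.
Cut capacity 18 exceeds the max flow 10, so it is not minimum.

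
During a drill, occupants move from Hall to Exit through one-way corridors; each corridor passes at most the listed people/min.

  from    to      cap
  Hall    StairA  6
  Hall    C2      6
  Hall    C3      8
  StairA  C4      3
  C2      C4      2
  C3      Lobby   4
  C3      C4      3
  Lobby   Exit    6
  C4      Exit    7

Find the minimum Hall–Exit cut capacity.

Augment Hall→StairA→C4→Exit: bottleneck 3, flow now 3.
Augment Hall→C2→C4→Exit: bottleneck 2, flow now 5.
Augment Hall→C3→Lobby→Exit: bottleneck 4, flow now 9.
Augment Hall→C3→C4→Exit: bottleneck 2, flow now 11.
No augmenting path remains; maximum flow = 11.
By max-flow min-cut, the minimum cut capacity equals the max flow.
In the residual graph, reachable from Hall: {Hall, StairA, C2, C3, C4}.
Min-cut edges: C3→Lobby (4), C4→Exit (7); capacity 4 + 7 = 11.

11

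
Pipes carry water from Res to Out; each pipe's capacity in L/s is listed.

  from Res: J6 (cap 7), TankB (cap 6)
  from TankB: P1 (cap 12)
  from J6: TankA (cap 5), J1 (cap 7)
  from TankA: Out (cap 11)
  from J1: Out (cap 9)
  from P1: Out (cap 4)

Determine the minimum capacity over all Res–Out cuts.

Augment Res→TankB→P1→Out: bottleneck 4, flow now 4.
Augment Res→J6→TankA→Out: bottleneck 5, flow now 9.
Augment Res→J6→J1→Out: bottleneck 2, flow now 11.
No augmenting path remains; maximum flow = 11.
By max-flow min-cut, the minimum cut capacity equals the max flow.
In the residual graph, reachable from Res: {Res, TankB, P1}.
Min-cut edges: Res→J6 (7), P1→Out (4); capacity 7 + 4 = 11.

11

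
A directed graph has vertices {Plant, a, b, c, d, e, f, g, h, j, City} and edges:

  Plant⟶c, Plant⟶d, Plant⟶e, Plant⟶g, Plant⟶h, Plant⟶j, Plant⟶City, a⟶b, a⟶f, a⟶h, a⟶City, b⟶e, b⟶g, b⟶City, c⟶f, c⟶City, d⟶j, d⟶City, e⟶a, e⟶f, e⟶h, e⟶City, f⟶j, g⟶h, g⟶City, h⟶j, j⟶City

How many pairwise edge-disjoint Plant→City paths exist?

6

Assign every edge capacity 1; by Menger, the answer equals the max flow.
Path Plant→City (+1); total 1.
Path Plant→c→City (+1); total 2.
Path Plant→d→City (+1); total 3.
Path Plant→e→City (+1); total 4.
Path Plant→g→City (+1); total 5.
Path Plant→j→City (+1); total 6.
No residual Plant→City path; max flow = 6.
Certifying cut of size 6: {Plant→City, Plant→c, Plant→d, Plant→e, Plant→g, j→City}.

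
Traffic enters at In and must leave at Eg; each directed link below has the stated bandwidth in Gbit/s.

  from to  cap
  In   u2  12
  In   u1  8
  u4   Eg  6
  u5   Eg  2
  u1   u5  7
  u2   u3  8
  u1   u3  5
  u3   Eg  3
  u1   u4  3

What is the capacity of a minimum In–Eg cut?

Augment In→u1→u3→Eg: bottleneck 3, flow now 3.
Augment In→u1→u4→Eg: bottleneck 3, flow now 6.
Augment In→u1→u5→Eg: bottleneck 2, flow now 8.
No augmenting path remains; maximum flow = 8.
By max-flow min-cut, the minimum cut capacity equals the max flow.
In the residual graph, reachable from In: {In, u1, u2, u3, u5}.
Min-cut edges: u1→u4 (3), u3→Eg (3), u5→Eg (2); capacity 3 + 3 + 2 = 8.

8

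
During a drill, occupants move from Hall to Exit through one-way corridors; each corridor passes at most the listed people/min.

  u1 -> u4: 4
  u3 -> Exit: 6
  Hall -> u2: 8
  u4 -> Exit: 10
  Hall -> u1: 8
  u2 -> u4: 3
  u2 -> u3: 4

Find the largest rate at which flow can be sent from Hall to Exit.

Augment Hall→u1→u4→Exit: bottleneck 4, flow now 4.
Augment Hall→u2→u3→Exit: bottleneck 4, flow now 8.
Augment Hall→u2→u4→Exit: bottleneck 3, flow now 11.
No augmenting path remains; maximum flow = 11.
In the residual graph, reachable from Hall: {Hall, u1, u2}.
Min-cut edges: u1→u4 (4), u2→u3 (4), u2→u4 (3); capacity 4 + 4 + 3 = 11.
This cut is saturated, so no flow can exceed 11.

11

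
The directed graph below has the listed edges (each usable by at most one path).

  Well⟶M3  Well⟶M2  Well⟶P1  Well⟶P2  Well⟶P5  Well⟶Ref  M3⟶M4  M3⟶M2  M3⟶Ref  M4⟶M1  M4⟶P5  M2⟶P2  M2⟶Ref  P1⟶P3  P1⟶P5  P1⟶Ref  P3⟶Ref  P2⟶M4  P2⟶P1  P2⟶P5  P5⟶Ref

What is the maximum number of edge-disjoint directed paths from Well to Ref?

Assign every edge capacity 1; by Menger, the answer equals the max flow.
Path Well→Ref (+1); total 1.
Path Well→M3→Ref (+1); total 2.
Path Well→M2→Ref (+1); total 3.
Path Well→P1→Ref (+1); total 4.
Path Well→P5→Ref (+1); total 5.
Path Well→P2→P1→P3→Ref (+1); total 6.
No residual Well→Ref path; max flow = 6.
Certifying cut of size 6: {Well→M2, Well→M3, Well→P1, Well→P2, Well→P5, Well→Ref}.

6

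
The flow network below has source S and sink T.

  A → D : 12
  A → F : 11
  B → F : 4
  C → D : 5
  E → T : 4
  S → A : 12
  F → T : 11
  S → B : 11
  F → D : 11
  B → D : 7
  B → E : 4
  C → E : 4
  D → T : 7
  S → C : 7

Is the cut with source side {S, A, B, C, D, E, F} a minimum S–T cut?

Given cut capacity: 7 + 4 + 11 = 22.
Augment S→A→D→T: bottleneck 7, flow now 7.
Augment S→A→F→T: bottleneck 5, flow now 12.
Augment S→B→E→T: bottleneck 4, flow now 16.
Augment S→B→F→T: bottleneck 4, flow now 20.
Augment S→B→D→A→F→T: bottleneck 2, flow now 22. (uses reverse residual edge)
No augmenting path remains; maximum flow = 22.
Cut capacity 22 equals the max flow, so it is a minimum cut.

Yes — it is a minimum cut (capacity 22).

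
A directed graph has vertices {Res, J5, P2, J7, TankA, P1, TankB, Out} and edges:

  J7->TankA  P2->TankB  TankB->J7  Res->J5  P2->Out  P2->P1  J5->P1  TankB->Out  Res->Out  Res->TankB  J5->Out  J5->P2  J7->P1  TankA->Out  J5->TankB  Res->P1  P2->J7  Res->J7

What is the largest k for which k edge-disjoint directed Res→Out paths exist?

Assign every edge capacity 1; by Menger, the answer equals the max flow.
Path Res→Out (+1); total 1.
Path Res→J5→Out (+1); total 2.
Path Res→TankB→Out (+1); total 3.
Path Res→J7→TankA→Out (+1); total 4.
No residual Res→Out path; max flow = 4.
Certifying cut of size 4: {Res→J5, Res→J7, Res→Out, Res→TankB}.

4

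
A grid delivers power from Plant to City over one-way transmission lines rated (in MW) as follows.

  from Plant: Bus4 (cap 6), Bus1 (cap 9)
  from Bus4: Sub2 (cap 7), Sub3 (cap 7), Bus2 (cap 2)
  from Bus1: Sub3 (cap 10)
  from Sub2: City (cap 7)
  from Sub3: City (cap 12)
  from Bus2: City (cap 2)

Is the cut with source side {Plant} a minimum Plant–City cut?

Yes — it is a minimum cut (capacity 15).

Given cut capacity: 6 + 9 = 15.
Augment Plant→Bus4→Sub2→City: bottleneck 6, flow now 6.
Augment Plant→Bus1→Sub3→City: bottleneck 9, flow now 15.
No augmenting path remains; maximum flow = 15.
Cut capacity 15 equals the max flow, so it is a minimum cut.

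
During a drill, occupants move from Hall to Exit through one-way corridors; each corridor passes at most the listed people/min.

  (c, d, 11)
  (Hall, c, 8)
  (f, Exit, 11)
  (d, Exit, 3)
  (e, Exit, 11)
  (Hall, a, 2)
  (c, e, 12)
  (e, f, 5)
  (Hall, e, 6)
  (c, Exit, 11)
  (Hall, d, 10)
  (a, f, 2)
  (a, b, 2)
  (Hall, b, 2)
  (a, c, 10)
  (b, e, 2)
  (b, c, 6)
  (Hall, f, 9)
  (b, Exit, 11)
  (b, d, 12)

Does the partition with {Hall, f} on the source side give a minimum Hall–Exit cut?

No — its capacity is 39, but the minimum cut has capacity 30.

Given cut capacity: 2 + 2 + 8 + 10 + 6 + 11 = 39.
Augment Hall→b→Exit: bottleneck 2, flow now 2.
Augment Hall→c→Exit: bottleneck 8, flow now 10.
Augment Hall→d→Exit: bottleneck 3, flow now 13.
Augment Hall→e→Exit: bottleneck 6, flow now 19.
Augment Hall→f→Exit: bottleneck 9, flow now 28.
Augment Hall→a→b→Exit: bottleneck 2, flow now 30.
No augmenting path remains; maximum flow = 30.
In the residual graph, reachable from Hall: {Hall, d}.
Min-cut edges: Hall→a (2), Hall→b (2), Hall→c (8), Hall→e (6), Hall→f (9), d→Exit (3); capacity 2 + 2 + 8 + 6 + 9 + 3 = 30.
Cut capacity 39 exceeds the max flow 30, so it is not minimum.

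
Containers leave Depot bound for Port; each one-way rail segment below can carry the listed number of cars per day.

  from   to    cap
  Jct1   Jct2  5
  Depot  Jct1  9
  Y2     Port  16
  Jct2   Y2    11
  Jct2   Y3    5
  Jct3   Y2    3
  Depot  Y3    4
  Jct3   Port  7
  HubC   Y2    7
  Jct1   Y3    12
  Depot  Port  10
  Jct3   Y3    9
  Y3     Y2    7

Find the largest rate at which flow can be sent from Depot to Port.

22

Augment Depot→Port: bottleneck 10, flow now 10.
Augment Depot→Y3→Y2→Port: bottleneck 4, flow now 14.
Augment Depot→Jct1→Y3→Y2→Port: bottleneck 3, flow now 17.
Augment Depot→Jct1→Jct2→Y2→Port: bottleneck 5, flow now 22.
No augmenting path remains; maximum flow = 22.
In the residual graph, reachable from Depot: {Depot, Jct1, Y3}.
Min-cut edges: Depot→Port (10), Jct1→Jct2 (5), Y3→Y2 (7); capacity 10 + 5 + 7 = 22.
This cut is saturated, so no flow can exceed 22.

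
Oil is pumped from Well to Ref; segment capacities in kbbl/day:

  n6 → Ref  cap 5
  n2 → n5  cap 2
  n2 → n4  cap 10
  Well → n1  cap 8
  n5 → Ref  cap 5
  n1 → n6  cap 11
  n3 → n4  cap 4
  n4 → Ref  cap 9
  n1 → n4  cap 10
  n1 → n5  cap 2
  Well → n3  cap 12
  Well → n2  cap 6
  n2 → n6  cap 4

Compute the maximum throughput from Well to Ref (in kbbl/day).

Augment Well→n1→n4→Ref: bottleneck 8, flow now 8.
Augment Well→n2→n4→Ref: bottleneck 1, flow now 9.
Augment Well→n2→n5→Ref: bottleneck 2, flow now 11.
Augment Well→n2→n6→Ref: bottleneck 3, flow now 14.
Augment Well→n3→n4→n1→n5→Ref: bottleneck 2, flow now 16. (uses reverse residual edge)
Augment Well→n3→n4→n1→n6→Ref: bottleneck 2, flow now 18. (uses reverse residual edge)
No augmenting path remains; maximum flow = 18.
In the residual graph, reachable from Well: {Well, n3}.
Min-cut edges: Well→n1 (8), Well→n2 (6), n3→n4 (4); capacity 8 + 6 + 4 = 18.
This cut is saturated, so no flow can exceed 18.

18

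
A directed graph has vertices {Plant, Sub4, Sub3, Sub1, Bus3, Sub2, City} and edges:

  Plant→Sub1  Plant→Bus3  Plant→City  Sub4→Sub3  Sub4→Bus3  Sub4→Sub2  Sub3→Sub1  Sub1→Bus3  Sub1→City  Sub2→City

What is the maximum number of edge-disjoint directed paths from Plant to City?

Assign every edge capacity 1; by Menger, the answer equals the max flow.
Path Plant→City (+1); total 1.
Path Plant→Sub1→City (+1); total 2.
No residual Plant→City path; max flow = 2.
Certifying cut of size 2: {Plant→City, Plant→Sub1}.

2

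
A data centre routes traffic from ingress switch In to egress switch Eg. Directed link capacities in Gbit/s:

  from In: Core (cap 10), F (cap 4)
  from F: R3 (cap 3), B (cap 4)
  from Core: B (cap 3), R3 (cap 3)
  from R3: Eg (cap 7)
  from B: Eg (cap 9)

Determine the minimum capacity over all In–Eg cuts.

Augment In→F→R3→Eg: bottleneck 3, flow now 3.
Augment In→F→B→Eg: bottleneck 1, flow now 4.
Augment In→Core→R3→Eg: bottleneck 3, flow now 7.
Augment In→Core→B→Eg: bottleneck 3, flow now 10.
No augmenting path remains; maximum flow = 10.
By max-flow min-cut, the minimum cut capacity equals the max flow.
In the residual graph, reachable from In: {In, Core}.
Min-cut edges: In→F (4), Core→R3 (3), Core→B (3); capacity 4 + 3 + 3 = 10.

10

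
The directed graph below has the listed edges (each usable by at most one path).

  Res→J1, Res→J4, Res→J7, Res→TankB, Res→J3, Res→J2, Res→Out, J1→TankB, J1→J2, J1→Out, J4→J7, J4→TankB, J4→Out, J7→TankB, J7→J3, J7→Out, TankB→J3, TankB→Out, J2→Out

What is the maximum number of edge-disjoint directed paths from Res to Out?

6

Assign every edge capacity 1; by Menger, the answer equals the max flow.
Path Res→Out (+1); total 1.
Path Res→J1→Out (+1); total 2.
Path Res→J4→Out (+1); total 3.
Path Res→J7→Out (+1); total 4.
Path Res→TankB→Out (+1); total 5.
Path Res→J2→Out (+1); total 6.
No residual Res→Out path; max flow = 6.
Certifying cut of size 6: {Res→J1, Res→J2, Res→J4, Res→J7, Res→Out, Res→TankB}.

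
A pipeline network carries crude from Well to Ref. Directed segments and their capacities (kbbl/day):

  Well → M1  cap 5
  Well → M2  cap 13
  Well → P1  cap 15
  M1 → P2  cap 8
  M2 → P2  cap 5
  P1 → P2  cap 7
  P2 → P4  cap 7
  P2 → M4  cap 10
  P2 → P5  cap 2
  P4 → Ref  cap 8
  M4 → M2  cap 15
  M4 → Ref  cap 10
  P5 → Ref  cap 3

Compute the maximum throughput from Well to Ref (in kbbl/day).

Augment Well→M1→P2→P4→Ref: bottleneck 5, flow now 5.
Augment Well→M2→P2→P4→Ref: bottleneck 2, flow now 7.
Augment Well→M2→P2→M4→Ref: bottleneck 3, flow now 10.
Augment Well→P1→P2→M4→Ref: bottleneck 7, flow now 17.
No augmenting path remains; maximum flow = 17.
In the residual graph, reachable from Well: {Well, M2, P1}.
Min-cut edges: Well→M1 (5), M2→P2 (5), P1→P2 (7); capacity 5 + 5 + 7 = 17.
This cut is saturated, so no flow can exceed 17.

17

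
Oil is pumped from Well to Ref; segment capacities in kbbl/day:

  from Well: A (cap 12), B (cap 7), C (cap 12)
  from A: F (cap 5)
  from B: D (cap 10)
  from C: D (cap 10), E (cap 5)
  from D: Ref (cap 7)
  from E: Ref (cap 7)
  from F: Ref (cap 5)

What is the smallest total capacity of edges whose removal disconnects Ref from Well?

Augment Well→A→F→Ref: bottleneck 5, flow now 5.
Augment Well→B→D→Ref: bottleneck 7, flow now 12.
Augment Well→C→E→Ref: bottleneck 5, flow now 17.
No augmenting path remains; maximum flow = 17.
By max-flow min-cut, the minimum cut capacity equals the max flow.
In the residual graph, reachable from Well: {Well, A, B, C, D}.
Min-cut edges: A→F (5), C→E (5), D→Ref (7); capacity 5 + 5 + 7 = 17.

17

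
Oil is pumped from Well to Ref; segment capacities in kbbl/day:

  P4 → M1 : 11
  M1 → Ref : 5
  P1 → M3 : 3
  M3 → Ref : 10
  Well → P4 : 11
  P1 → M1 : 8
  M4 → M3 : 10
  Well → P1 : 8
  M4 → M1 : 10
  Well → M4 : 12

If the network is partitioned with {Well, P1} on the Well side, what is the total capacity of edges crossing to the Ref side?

34

Edges leaving {Well, P1}: Well→P4 (11), Well→M4 (12), P1→M1 (8), P1→M3 (3).
Cut capacity = 11 + 12 + 8 + 3 = 34.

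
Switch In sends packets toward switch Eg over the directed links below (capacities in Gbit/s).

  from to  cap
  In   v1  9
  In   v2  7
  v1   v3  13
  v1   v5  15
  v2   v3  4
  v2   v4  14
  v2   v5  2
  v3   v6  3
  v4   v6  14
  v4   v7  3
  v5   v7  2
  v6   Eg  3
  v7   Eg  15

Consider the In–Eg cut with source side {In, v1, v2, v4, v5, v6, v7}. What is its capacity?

35

Edges leaving {In, v1, v2, v4, v5, v6, v7}: v1→v3 (13), v2→v3 (4), v6→Eg (3), v7→Eg (15).
Cut capacity = 13 + 4 + 3 + 15 = 35.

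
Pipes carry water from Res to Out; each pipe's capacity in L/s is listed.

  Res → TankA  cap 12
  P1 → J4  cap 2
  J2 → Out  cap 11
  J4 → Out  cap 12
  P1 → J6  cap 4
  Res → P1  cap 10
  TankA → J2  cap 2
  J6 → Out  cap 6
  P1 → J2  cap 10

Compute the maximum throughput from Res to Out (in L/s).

Augment Res→TankA→J2→Out: bottleneck 2, flow now 2.
Augment Res→P1→J6→Out: bottleneck 4, flow now 6.
Augment Res→P1→J4→Out: bottleneck 2, flow now 8.
Augment Res→P1→J2→Out: bottleneck 4, flow now 12.
No augmenting path remains; maximum flow = 12.
In the residual graph, reachable from Res: {Res, TankA}.
Min-cut edges: Res→P1 (10), TankA→J2 (2); capacity 10 + 2 = 12.
This cut is saturated, so no flow can exceed 12.

12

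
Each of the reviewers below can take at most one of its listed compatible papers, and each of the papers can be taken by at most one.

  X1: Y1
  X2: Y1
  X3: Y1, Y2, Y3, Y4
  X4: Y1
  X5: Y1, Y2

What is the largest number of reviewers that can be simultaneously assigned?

Unit-capacity flow: source→left, listed edges, right→sink; max matching = max flow.
Augmenting path X1→Y1 (+1); matched 1.
Augmenting path X3→Y2 (+1); matched 2.
Augmenting path X5→Y2→X3→Y3 (+1); matched 3.
No augmenting path remains; maximum matching = 3.
König certificate: {X3, X5, Y1} is a vertex cover of size 3 (every listed pair touches it), so no matching can be larger.

3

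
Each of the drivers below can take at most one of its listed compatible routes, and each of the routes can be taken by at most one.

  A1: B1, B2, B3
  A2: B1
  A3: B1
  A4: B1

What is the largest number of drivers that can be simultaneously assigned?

Unit-capacity flow: source→left, listed edges, right→sink; max matching = max flow.
Augmenting path A1→B1 (+1); matched 1.
Augmenting path A2→B1→A1→B2 (+1); matched 2.
No augmenting path remains; maximum matching = 2.
König certificate: {A1, B1} is a vertex cover of size 2 (every listed pair touches it), so no matching can be larger.

2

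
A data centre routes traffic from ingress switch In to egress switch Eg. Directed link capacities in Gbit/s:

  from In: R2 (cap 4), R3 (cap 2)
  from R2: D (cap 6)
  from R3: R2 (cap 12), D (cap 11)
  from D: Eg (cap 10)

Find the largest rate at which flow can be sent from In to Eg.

Augment In→R2→D→Eg: bottleneck 4, flow now 4.
Augment In→R3→D→Eg: bottleneck 2, flow now 6.
No augmenting path remains; maximum flow = 6.
In the residual graph, reachable from In: {In}.
Min-cut edges: In→R2 (4), In→R3 (2); capacity 4 + 2 = 6.
This cut is saturated, so no flow can exceed 6.

6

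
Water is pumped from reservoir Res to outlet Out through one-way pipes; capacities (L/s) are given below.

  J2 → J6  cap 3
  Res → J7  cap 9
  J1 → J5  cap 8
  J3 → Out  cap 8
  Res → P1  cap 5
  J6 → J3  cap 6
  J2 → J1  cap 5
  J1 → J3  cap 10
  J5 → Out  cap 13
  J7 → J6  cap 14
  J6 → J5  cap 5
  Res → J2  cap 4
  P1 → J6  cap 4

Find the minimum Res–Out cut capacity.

15

Augment Res→P1→J6→J3→Out: bottleneck 4, flow now 4.
Augment Res→J7→J6→J3→Out: bottleneck 2, flow now 6.
Augment Res→J7→J6→J5→Out: bottleneck 5, flow now 11.
Augment Res→J2→J1→J3→Out: bottleneck 2, flow now 13.
Augment Res→J2→J1→J5→Out: bottleneck 2, flow now 15.
No augmenting path remains; maximum flow = 15.
By max-flow min-cut, the minimum cut capacity equals the max flow.
In the residual graph, reachable from Res: {Res, P1, J7, J6}.
Min-cut edges: Res→J2 (4), J6→J3 (6), J6→J5 (5); capacity 4 + 6 + 5 = 15.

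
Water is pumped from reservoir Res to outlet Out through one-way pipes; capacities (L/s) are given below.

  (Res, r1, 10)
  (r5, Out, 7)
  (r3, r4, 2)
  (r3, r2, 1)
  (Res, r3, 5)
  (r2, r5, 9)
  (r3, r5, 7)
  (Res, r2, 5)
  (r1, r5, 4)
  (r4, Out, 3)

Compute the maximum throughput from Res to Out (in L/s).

Augment Res→r1→r5→Out: bottleneck 4, flow now 4.
Augment Res→r2→r5→Out: bottleneck 3, flow now 7.
Augment Res→r3→r4→Out: bottleneck 2, flow now 9.
No augmenting path remains; maximum flow = 9.
In the residual graph, reachable from Res: {Res, r1, r2, r3, r5}.
Min-cut edges: r3→r4 (2), r5→Out (7); capacity 2 + 7 = 9.
This cut is saturated, so no flow can exceed 9.

9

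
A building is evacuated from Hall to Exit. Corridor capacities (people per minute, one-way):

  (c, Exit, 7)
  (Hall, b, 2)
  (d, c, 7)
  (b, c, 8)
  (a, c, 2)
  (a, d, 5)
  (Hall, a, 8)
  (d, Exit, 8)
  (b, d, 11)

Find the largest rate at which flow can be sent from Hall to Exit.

Augment Hall→a→c→Exit: bottleneck 2, flow now 2.
Augment Hall→a→d→Exit: bottleneck 5, flow now 7.
Augment Hall→b→c→Exit: bottleneck 2, flow now 9.
No augmenting path remains; maximum flow = 9.
In the residual graph, reachable from Hall: {Hall, a}.
Min-cut edges: Hall→b (2), a→c (2), a→d (5); capacity 2 + 2 + 5 = 9.
This cut is saturated, so no flow can exceed 9.

9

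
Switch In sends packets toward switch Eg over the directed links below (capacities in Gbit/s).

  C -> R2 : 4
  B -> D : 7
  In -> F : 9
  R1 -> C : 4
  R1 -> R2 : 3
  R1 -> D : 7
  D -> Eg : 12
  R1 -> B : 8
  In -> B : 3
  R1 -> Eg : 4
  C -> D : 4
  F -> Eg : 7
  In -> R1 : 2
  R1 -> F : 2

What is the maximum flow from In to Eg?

12

Augment In→R1→Eg: bottleneck 2, flow now 2.
Augment In→F→Eg: bottleneck 7, flow now 9.
Augment In→B→D→Eg: bottleneck 3, flow now 12.
No augmenting path remains; maximum flow = 12.
In the residual graph, reachable from In: {In, F}.
Min-cut edges: In→R1 (2), In→B (3), F→Eg (7); capacity 2 + 3 + 7 = 12.
This cut is saturated, so no flow can exceed 12.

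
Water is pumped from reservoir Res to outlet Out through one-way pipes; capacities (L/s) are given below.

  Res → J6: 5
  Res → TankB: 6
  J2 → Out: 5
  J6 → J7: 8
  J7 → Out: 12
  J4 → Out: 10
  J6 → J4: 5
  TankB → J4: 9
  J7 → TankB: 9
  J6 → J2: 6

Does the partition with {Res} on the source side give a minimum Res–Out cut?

Yes — it is a minimum cut (capacity 11).

Given cut capacity: 6 + 5 = 11.
Augment Res→TankB→J4→Out: bottleneck 6, flow now 6.
Augment Res→J6→J7→Out: bottleneck 5, flow now 11.
No augmenting path remains; maximum flow = 11.
Cut capacity 11 equals the max flow, so it is a minimum cut.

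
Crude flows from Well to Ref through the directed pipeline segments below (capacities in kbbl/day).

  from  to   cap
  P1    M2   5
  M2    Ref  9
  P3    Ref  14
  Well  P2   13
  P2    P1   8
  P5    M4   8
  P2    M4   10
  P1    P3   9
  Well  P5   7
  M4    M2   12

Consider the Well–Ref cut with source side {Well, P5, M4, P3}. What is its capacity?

Edges leaving {Well, P5, M4, P3}: Well→P2 (13), M4→M2 (12), P3→Ref (14).
Cut capacity = 13 + 12 + 14 = 39.

39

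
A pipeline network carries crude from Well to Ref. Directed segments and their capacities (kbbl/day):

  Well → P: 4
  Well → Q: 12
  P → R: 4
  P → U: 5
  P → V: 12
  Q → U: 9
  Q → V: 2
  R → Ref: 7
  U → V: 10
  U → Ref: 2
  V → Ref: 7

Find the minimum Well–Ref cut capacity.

13

Augment Well→P→R→Ref: bottleneck 4, flow now 4.
Augment Well→Q→U→Ref: bottleneck 2, flow now 6.
Augment Well→Q→V→Ref: bottleneck 2, flow now 8.
Augment Well→Q→U→V→Ref: bottleneck 5, flow now 13.
No augmenting path remains; maximum flow = 13.
By max-flow min-cut, the minimum cut capacity equals the max flow.
In the residual graph, reachable from Well: {Well, Q, U, V}.
Min-cut edges: Well→P (4), U→Ref (2), V→Ref (7); capacity 4 + 2 + 7 = 13.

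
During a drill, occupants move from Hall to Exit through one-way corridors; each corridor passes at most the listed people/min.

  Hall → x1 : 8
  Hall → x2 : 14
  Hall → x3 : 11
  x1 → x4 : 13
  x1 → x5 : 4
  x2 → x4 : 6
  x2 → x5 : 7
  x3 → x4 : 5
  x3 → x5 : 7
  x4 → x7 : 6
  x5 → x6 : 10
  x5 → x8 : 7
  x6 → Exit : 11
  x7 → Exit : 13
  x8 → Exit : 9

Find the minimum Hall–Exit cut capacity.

23

Augment Hall→x1→x4→x7→Exit: bottleneck 6, flow now 6.
Augment Hall→x1→x5→x6→Exit: bottleneck 2, flow now 8.
Augment Hall→x2→x5→x6→Exit: bottleneck 7, flow now 15.
Augment Hall→x3→x5→x6→Exit: bottleneck 1, flow now 16.
Augment Hall→x3→x5→x8→Exit: bottleneck 6, flow now 22.
Augment Hall→x2→x4→x1→x5→x8→Exit: bottleneck 1, flow now 23. (uses reverse residual edge)
No augmenting path remains; maximum flow = 23.
By max-flow min-cut, the minimum cut capacity equals the max flow.
In the residual graph, reachable from Hall: {Hall, x1, x2, x3, x4, x5}.
Min-cut edges: x4→x7 (6), x5→x6 (10), x5→x8 (7); capacity 6 + 10 + 7 = 23.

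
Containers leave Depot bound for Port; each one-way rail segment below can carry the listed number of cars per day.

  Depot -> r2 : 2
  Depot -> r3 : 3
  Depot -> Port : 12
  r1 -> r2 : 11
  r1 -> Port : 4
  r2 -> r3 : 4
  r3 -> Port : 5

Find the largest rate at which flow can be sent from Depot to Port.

17

Augment Depot→Port: bottleneck 12, flow now 12.
Augment Depot→r3→Port: bottleneck 3, flow now 15.
Augment Depot→r2→r3→Port: bottleneck 2, flow now 17.
No augmenting path remains; maximum flow = 17.
In the residual graph, reachable from Depot: {Depot}.
Min-cut edges: Depot→r2 (2), Depot→r3 (3), Depot→Port (12); capacity 2 + 3 + 12 = 17.
This cut is saturated, so no flow can exceed 17.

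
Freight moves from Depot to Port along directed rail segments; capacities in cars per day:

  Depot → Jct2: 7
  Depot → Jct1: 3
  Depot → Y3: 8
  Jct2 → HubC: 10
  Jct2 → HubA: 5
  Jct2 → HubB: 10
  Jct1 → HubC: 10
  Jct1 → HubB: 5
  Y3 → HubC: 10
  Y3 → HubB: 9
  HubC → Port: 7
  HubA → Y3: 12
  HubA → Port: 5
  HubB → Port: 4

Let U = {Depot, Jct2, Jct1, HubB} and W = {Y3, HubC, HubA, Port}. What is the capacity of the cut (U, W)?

Edges leaving {Depot, Jct2, Jct1, HubB}: Depot→Y3 (8), Jct2→HubC (10), Jct2→HubA (5), Jct1→HubC (10), HubB→Port (4).
Cut capacity = 8 + 10 + 5 + 10 + 4 = 37.

37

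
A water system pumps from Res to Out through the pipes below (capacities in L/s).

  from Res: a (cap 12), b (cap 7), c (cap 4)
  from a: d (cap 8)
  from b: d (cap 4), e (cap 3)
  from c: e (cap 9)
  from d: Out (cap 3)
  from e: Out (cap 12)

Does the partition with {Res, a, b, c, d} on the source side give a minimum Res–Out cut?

Given cut capacity: 3 + 9 + 3 = 15.
Augment Res→a→d→Out: bottleneck 3, flow now 3.
Augment Res→b→e→Out: bottleneck 3, flow now 6.
Augment Res→c→e→Out: bottleneck 4, flow now 10.
No augmenting path remains; maximum flow = 10.
In the residual graph, reachable from Res: {Res, a, b, d}.
Min-cut edges: Res→c (4), b→e (3), d→Out (3); capacity 4 + 3 + 3 = 10.
Cut capacity 15 exceeds the max flow 10, so it is not minimum.

No — its capacity is 15, but the minimum cut has capacity 10.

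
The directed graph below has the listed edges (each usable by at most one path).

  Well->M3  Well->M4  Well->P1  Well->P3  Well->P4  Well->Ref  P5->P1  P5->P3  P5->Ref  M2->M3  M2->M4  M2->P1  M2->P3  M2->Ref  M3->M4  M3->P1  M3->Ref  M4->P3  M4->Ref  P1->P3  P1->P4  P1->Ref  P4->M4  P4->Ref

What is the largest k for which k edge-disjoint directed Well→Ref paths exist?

Assign every edge capacity 1; by Menger, the answer equals the max flow.
Path Well→Ref (+1); total 1.
Path Well→M3→Ref (+1); total 2.
Path Well→M4→Ref (+1); total 3.
Path Well→P1→Ref (+1); total 4.
Path Well→P4→Ref (+1); total 5.
No residual Well→Ref path; max flow = 5.
Certifying cut of size 5: {Well→M3, Well→M4, Well→P1, Well→P4, Well→Ref}.

5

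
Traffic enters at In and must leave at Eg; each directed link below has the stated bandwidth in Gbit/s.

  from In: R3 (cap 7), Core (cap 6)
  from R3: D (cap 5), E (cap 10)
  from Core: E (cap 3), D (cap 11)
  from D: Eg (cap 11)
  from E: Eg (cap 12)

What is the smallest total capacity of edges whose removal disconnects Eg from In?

Augment In→R3→D→Eg: bottleneck 5, flow now 5.
Augment In→R3→E→Eg: bottleneck 2, flow now 7.
Augment In→Core→D→Eg: bottleneck 6, flow now 13.
No augmenting path remains; maximum flow = 13.
By max-flow min-cut, the minimum cut capacity equals the max flow.
In the residual graph, reachable from In: {In}.
Min-cut edges: In→R3 (7), In→Core (6); capacity 7 + 6 = 13.

13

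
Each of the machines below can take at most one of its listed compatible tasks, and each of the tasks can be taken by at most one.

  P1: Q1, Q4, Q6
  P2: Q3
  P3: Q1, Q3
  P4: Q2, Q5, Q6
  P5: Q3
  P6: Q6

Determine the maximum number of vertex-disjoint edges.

5

Unit-capacity flow: source→left, listed edges, right→sink; max matching = max flow.
Augmenting path P1→Q1 (+1); matched 1.
Augmenting path P2→Q3 (+1); matched 2.
Augmenting path P4→Q2 (+1); matched 3.
Augmenting path P6→Q6 (+1); matched 4.
Augmenting path P3→Q1→P1→Q4 (+1); matched 5.
No augmenting path remains; maximum matching = 5.
König certificate: {P1, P3, P4, P6, Q3} is a vertex cover of size 5 (every listed pair touches it), so no matching can be larger.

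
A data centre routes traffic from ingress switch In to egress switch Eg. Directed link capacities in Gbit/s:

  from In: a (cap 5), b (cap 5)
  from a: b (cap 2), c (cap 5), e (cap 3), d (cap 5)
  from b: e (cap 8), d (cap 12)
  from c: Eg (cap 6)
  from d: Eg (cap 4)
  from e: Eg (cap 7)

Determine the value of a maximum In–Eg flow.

10

Augment In→a→c→Eg: bottleneck 5, flow now 5.
Augment In→b→d→Eg: bottleneck 4, flow now 9.
Augment In→b→e→Eg: bottleneck 1, flow now 10.
No augmenting path remains; maximum flow = 10.
In the residual graph, reachable from In: {In}.
Min-cut edges: In→a (5), In→b (5); capacity 5 + 5 = 10.
This cut is saturated, so no flow can exceed 10.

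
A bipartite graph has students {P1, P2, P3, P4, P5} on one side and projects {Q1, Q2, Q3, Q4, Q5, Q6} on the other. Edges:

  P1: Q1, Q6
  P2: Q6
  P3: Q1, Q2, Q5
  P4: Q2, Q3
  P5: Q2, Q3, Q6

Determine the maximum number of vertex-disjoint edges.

5

Unit-capacity flow: source→left, listed edges, right→sink; max matching = max flow.
Augmenting path P1→Q1 (+1); matched 1.
Augmenting path P2→Q6 (+1); matched 2.
Augmenting path P3→Q2 (+1); matched 3.
Augmenting path P4→Q3 (+1); matched 4.
Augmenting path P5→Q2→P3→Q5 (+1); matched 5.
No augmenting path remains; maximum matching = 5.
König certificate: {P1, P2, P3, P4, P5} is a vertex cover of size 5 (every listed pair touches it), so no matching can be larger.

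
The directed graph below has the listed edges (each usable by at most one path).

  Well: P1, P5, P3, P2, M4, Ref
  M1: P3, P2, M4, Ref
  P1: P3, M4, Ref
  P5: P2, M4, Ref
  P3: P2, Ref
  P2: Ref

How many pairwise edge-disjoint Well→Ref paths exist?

5

Assign every edge capacity 1; by Menger, the answer equals the max flow.
Path Well→Ref (+1); total 1.
Path Well→P1→Ref (+1); total 2.
Path Well→P5→Ref (+1); total 3.
Path Well→P3→Ref (+1); total 4.
Path Well→P2→Ref (+1); total 5.
No residual Well→Ref path; max flow = 5.
Certifying cut of size 5: {Well→P1, Well→P2, Well→P3, Well→P5, Well→Ref}.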